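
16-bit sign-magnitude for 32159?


Sign bit: 0 (positive)
Magnitude: 32159 = 111110110011111
= 0111110110011111


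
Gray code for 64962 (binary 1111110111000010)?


Binary: 1111110111000010
Gray code: G = B XOR (B >> 1)
B >> 1 = 0111111011100001
1111110111000010 XOR 0111111011100001:
  1 XOR 0 = 1
  1 XOR 1 = 0
  1 XOR 1 = 0
  1 XOR 1 = 0
  1 XOR 1 = 0
  1 XOR 1 = 0
  0 XOR 1 = 1
  1 XOR 0 = 1
  1 XOR 1 = 0
  1 XOR 1 = 0
  0 XOR 1 = 1
  0 XOR 0 = 0
  0 XOR 0 = 0
  0 XOR 0 = 0
  1 XOR 0 = 1
  0 XOR 1 = 1
= 1000001100100011


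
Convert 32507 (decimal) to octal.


Divide by 8 repeatedly:
32507 ÷ 8 = 4063 remainder 3
4063 ÷ 8 = 507 remainder 7
507 ÷ 8 = 63 remainder 3
63 ÷ 8 = 7 remainder 7
7 ÷ 8 = 0 remainder 7
Reading remainders bottom-up:
= 0o77373


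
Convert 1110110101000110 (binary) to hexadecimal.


Group into 4-bit nibbles: 1110110101000110
  1110 = E
  1101 = D
  0100 = 4
  0110 = 6
= 0xED46


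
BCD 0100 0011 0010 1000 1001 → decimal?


Each 4-bit group → digit:
  0100 → 4
  0011 → 3
  0010 → 2
  1000 → 8
  1001 → 9
= 43289


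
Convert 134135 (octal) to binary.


Each octal digit → 3 binary bits:
  1 = 001
  3 = 011
  4 = 100
  1 = 001
  3 = 011
  5 = 101
Concatenate: 001 011 100 001 011 101
= 001011100001011101


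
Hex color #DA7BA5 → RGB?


Hex: #DA7BA5
R = DA₁₆ = 218
G = 7B₁₆ = 123
B = A5₁₆ = 165
= RGB(218, 123, 165)


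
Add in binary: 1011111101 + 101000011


Align and add column by column (LSB to MSB, carry propagating):
  01011111101
+ 00101000011
  -----------
  col 0: 1 + 1 + 0 (carry in) = 2 → bit 0, carry out 1
  col 1: 0 + 1 + 1 (carry in) = 2 → bit 0, carry out 1
  col 2: 1 + 0 + 1 (carry in) = 2 → bit 0, carry out 1
  col 3: 1 + 0 + 1 (carry in) = 2 → bit 0, carry out 1
  col 4: 1 + 0 + 1 (carry in) = 2 → bit 0, carry out 1
  col 5: 1 + 0 + 1 (carry in) = 2 → bit 0, carry out 1
  col 6: 1 + 1 + 1 (carry in) = 3 → bit 1, carry out 1
  col 7: 1 + 0 + 1 (carry in) = 2 → bit 0, carry out 1
  col 8: 0 + 1 + 1 (carry in) = 2 → bit 0, carry out 1
  col 9: 1 + 0 + 1 (carry in) = 2 → bit 0, carry out 1
  col 10: 0 + 0 + 1 (carry in) = 1 → bit 1, carry out 0
Reading bits MSB→LSB: 10001000000
Strip leading zeros: 10001000000
= 10001000000


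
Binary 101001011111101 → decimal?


Positional values:
Bit 0: 1 × 2^0 = 1
Bit 2: 1 × 2^2 = 4
Bit 3: 1 × 2^3 = 8
Bit 4: 1 × 2^4 = 16
Bit 5: 1 × 2^5 = 32
Bit 6: 1 × 2^6 = 64
Bit 7: 1 × 2^7 = 128
Bit 9: 1 × 2^9 = 512
Bit 12: 1 × 2^12 = 4096
Bit 14: 1 × 2^14 = 16384
Sum = 1 + 4 + 8 + 16 + 32 + 64 + 128 + 512 + 4096 + 16384
= 21245


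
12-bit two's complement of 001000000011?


Original: 001000000011
Step 1 - Invert all bits: 110111111100
Step 2 - Add 1: 110111111100 + 1
= 110111111101 (represents -515)


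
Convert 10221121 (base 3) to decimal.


Positional values (base 3):
  1 × 3^0 = 1 × 1 = 1
  2 × 3^1 = 2 × 3 = 6
  1 × 3^2 = 1 × 9 = 9
  1 × 3^3 = 1 × 27 = 27
  2 × 3^4 = 2 × 81 = 162
  2 × 3^5 = 2 × 243 = 486
  0 × 3^6 = 0 × 729 = 0
  1 × 3^7 = 1 × 2187 = 2187
Sum = 1 + 6 + 9 + 27 + 162 + 486 + 0 + 2187
= 2878


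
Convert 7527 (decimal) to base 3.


Divide by 3 repeatedly:
7527 ÷ 3 = 2509 remainder 0
2509 ÷ 3 = 836 remainder 1
836 ÷ 3 = 278 remainder 2
278 ÷ 3 = 92 remainder 2
92 ÷ 3 = 30 remainder 2
30 ÷ 3 = 10 remainder 0
10 ÷ 3 = 3 remainder 1
3 ÷ 3 = 1 remainder 0
1 ÷ 3 = 0 remainder 1
Reading remainders bottom-up:
= 101022210


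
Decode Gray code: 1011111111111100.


Gray code: 1011111111111100
MSB stays the same: 1
Each subsequent bit = prev_binary XOR current_gray:
  B[1] = 1 XOR 0 = 1
  B[2] = 1 XOR 1 = 0
  B[3] = 0 XOR 1 = 1
  B[4] = 1 XOR 1 = 0
  B[5] = 0 XOR 1 = 1
  B[6] = 1 XOR 1 = 0
  B[7] = 0 XOR 1 = 1
  B[8] = 1 XOR 1 = 0
  B[9] = 0 XOR 1 = 1
  B[10] = 1 XOR 1 = 0
  B[11] = 0 XOR 1 = 1
  B[12] = 1 XOR 1 = 0
  B[13] = 0 XOR 1 = 1
  B[14] = 1 XOR 0 = 1
  B[15] = 1 XOR 0 = 1
= 1101010101010111 (54615 decimal)


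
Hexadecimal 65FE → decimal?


Positional values:
Position 0: E × 16^0 = 14 × 1 = 14
Position 1: F × 16^1 = 15 × 16 = 240
Position 2: 5 × 16^2 = 5 × 256 = 1280
Position 3: 6 × 16^3 = 6 × 4096 = 24576
Sum = 14 + 240 + 1280 + 24576
= 26110


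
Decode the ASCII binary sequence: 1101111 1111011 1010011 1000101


Codes (binary): 1101111 1111011 1010011 1000101
Per-code ASCII lookup:
  1101111 = 111  (range 97-122: lowercase, 111 - 97 = 14) → 'o'
  1111011 = 123  (special character) → '{'
  1010011 = 83  (range 65-90: uppercase, 83 - 65 = 18) → 'S'
  1000101 = 69  (range 65-90: uppercase, 69 - 65 = 4) → 'E'
= 'o{SE'


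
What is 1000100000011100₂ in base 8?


Group into 3-bit groups: 001000100000011100
  001 = 1
  000 = 0
  100 = 4
  000 = 0
  011 = 3
  100 = 4
= 0o104034


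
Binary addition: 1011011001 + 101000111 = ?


Align and add column by column (LSB to MSB, carry propagating):
  01011011001
+ 00101000111
  -----------
  col 0: 1 + 1 + 0 (carry in) = 2 → bit 0, carry out 1
  col 1: 0 + 1 + 1 (carry in) = 2 → bit 0, carry out 1
  col 2: 0 + 1 + 1 (carry in) = 2 → bit 0, carry out 1
  col 3: 1 + 0 + 1 (carry in) = 2 → bit 0, carry out 1
  col 4: 1 + 0 + 1 (carry in) = 2 → bit 0, carry out 1
  col 5: 0 + 0 + 1 (carry in) = 1 → bit 1, carry out 0
  col 6: 1 + 1 + 0 (carry in) = 2 → bit 0, carry out 1
  col 7: 1 + 0 + 1 (carry in) = 2 → bit 0, carry out 1
  col 8: 0 + 1 + 1 (carry in) = 2 → bit 0, carry out 1
  col 9: 1 + 0 + 1 (carry in) = 2 → bit 0, carry out 1
  col 10: 0 + 0 + 1 (carry in) = 1 → bit 1, carry out 0
Reading bits MSB→LSB: 10000100000
Strip leading zeros: 10000100000
= 10000100000


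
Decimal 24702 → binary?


Divide by 2 repeatedly:
24702 ÷ 2 = 12351 remainder 0
12351 ÷ 2 = 6175 remainder 1
6175 ÷ 2 = 3087 remainder 1
3087 ÷ 2 = 1543 remainder 1
1543 ÷ 2 = 771 remainder 1
771 ÷ 2 = 385 remainder 1
385 ÷ 2 = 192 remainder 1
192 ÷ 2 = 96 remainder 0
96 ÷ 2 = 48 remainder 0
48 ÷ 2 = 24 remainder 0
24 ÷ 2 = 12 remainder 0
12 ÷ 2 = 6 remainder 0
6 ÷ 2 = 3 remainder 0
3 ÷ 2 = 1 remainder 1
1 ÷ 2 = 0 remainder 1
Reading remainders bottom-up:
= 110000001111110


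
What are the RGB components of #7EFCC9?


Hex: #7EFCC9
R = 7E₁₆ = 126
G = FC₁₆ = 252
B = C9₁₆ = 201
= RGB(126, 252, 201)


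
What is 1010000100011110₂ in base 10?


Positional values:
Bit 1: 1 × 2^1 = 2
Bit 2: 1 × 2^2 = 4
Bit 3: 1 × 2^3 = 8
Bit 4: 1 × 2^4 = 16
Bit 8: 1 × 2^8 = 256
Bit 13: 1 × 2^13 = 8192
Bit 15: 1 × 2^15 = 32768
Sum = 2 + 4 + 8 + 16 + 256 + 8192 + 32768
= 41246


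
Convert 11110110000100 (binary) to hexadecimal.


Group into 4-bit nibbles: 0011110110000100
  0011 = 3
  1101 = D
  1000 = 8
  0100 = 4
= 0x3D84


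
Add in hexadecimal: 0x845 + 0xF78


Align and add column by column (LSB to MSB, each column mod 16 with carry):
  0845
+ 0F78
  ----
  col 0: 5(5) + 8(8) + 0 (carry in) = 13 → D(13), carry out 0
  col 1: 4(4) + 7(7) + 0 (carry in) = 11 → B(11), carry out 0
  col 2: 8(8) + F(15) + 0 (carry in) = 23 → 7(7), carry out 1
  col 3: 0(0) + 0(0) + 1 (carry in) = 1 → 1(1), carry out 0
Reading digits MSB→LSB: 17BD
Strip leading zeros: 17BD
= 0x17BD


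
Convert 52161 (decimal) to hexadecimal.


Divide by 16 repeatedly:
52161 ÷ 16 = 3260 remainder 1 (1)
3260 ÷ 16 = 203 remainder 12 (C)
203 ÷ 16 = 12 remainder 11 (B)
12 ÷ 16 = 0 remainder 12 (C)
Reading remainders bottom-up:
= 0xCBC1


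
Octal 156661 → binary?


Each octal digit → 3 binary bits:
  1 = 001
  5 = 101
  6 = 110
  6 = 110
  6 = 110
  1 = 001
Concatenate: 001 101 110 110 110 001
= 001101110110110001


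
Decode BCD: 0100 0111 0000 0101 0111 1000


Each 4-bit group → digit:
  0100 → 4
  0111 → 7
  0000 → 0
  0101 → 5
  0111 → 7
  1000 → 8
= 470578


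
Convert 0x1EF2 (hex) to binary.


Each hex digit → 4 binary bits:
  1 = 0001
  E = 1110
  F = 1111
  2 = 0010
Concatenate: 0001 1110 1111 0010
= 0001111011110010


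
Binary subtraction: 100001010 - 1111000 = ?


Align and subtract column by column (LSB to MSB, borrowing when needed):
  100001010
- 001111000
  ---------
  col 0: (0 - 0 borrow-in) - 0 → 0 - 0 = 0, borrow out 0
  col 1: (1 - 0 borrow-in) - 0 → 1 - 0 = 1, borrow out 0
  col 2: (0 - 0 borrow-in) - 0 → 0 - 0 = 0, borrow out 0
  col 3: (1 - 0 borrow-in) - 1 → 1 - 1 = 0, borrow out 0
  col 4: (0 - 0 borrow-in) - 1 → borrow from next column: (0+2) - 1 = 1, borrow out 1
  col 5: (0 - 1 borrow-in) - 1 → borrow from next column: (-1+2) - 1 = 0, borrow out 1
  col 6: (0 - 1 borrow-in) - 1 → borrow from next column: (-1+2) - 1 = 0, borrow out 1
  col 7: (0 - 1 borrow-in) - 0 → borrow from next column: (-1+2) - 0 = 1, borrow out 1
  col 8: (1 - 1 borrow-in) - 0 → 0 - 0 = 0, borrow out 0
Reading bits MSB→LSB: 010010010
Strip leading zeros: 10010010
= 10010010


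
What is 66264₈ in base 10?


Positional values:
Position 0: 4 × 8^0 = 4
Position 1: 6 × 8^1 = 48
Position 2: 2 × 8^2 = 128
Position 3: 6 × 8^3 = 3072
Position 4: 6 × 8^4 = 24576
Sum = 4 + 48 + 128 + 3072 + 24576
= 27828


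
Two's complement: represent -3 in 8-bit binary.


Original: 00000011
Step 1 - Invert all bits: 11111100
Step 2 - Add 1: 11111100 + 1
= 11111101 (represents -3)


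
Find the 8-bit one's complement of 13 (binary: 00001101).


Original: 00001101
Invert all bits:
  bit 0: 0 → 1
  bit 1: 0 → 1
  bit 2: 0 → 1
  bit 3: 0 → 1
  bit 4: 1 → 0
  bit 5: 1 → 0
  bit 6: 0 → 1
  bit 7: 1 → 0
= 11110010


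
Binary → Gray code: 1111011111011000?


Binary: 1111011111011000
Gray code: G = B XOR (B >> 1)
B >> 1 = 0111101111101100
1111011111011000 XOR 0111101111101100:
  1 XOR 0 = 1
  1 XOR 1 = 0
  1 XOR 1 = 0
  1 XOR 1 = 0
  0 XOR 1 = 1
  1 XOR 0 = 1
  1 XOR 1 = 0
  1 XOR 1 = 0
  1 XOR 1 = 0
  1 XOR 1 = 0
  0 XOR 1 = 1
  1 XOR 0 = 1
  1 XOR 1 = 0
  0 XOR 1 = 1
  0 XOR 0 = 0
  0 XOR 0 = 0
= 1000110000110100


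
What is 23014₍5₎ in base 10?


Positional values (base 5):
  4 × 5^0 = 4 × 1 = 4
  1 × 5^1 = 1 × 5 = 5
  0 × 5^2 = 0 × 25 = 0
  3 × 5^3 = 3 × 125 = 375
  2 × 5^4 = 2 × 625 = 1250
Sum = 4 + 5 + 0 + 375 + 1250
= 1634


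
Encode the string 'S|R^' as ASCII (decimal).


String: 'S|R^'  (4 characters)
Per-character ASCII lookup:
  'S': uppercase starts at 65: 'S' = 65 + 18 = 83
  '|': special character: '|' = 124
  'R': uppercase starts at 65: 'R' = 65 + 17 = 82
  '^': special character: '^' = 94
= 83 124 82 94


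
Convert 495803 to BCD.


Each digit → 4-bit binary:
  4 → 0100
  9 → 1001
  5 → 0101
  8 → 1000
  0 → 0000
  3 → 0011
= 0100 1001 0101 1000 0000 0011


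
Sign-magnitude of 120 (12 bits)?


Sign bit: 0 (positive)
Magnitude: 120 = 00001111000
= 000001111000


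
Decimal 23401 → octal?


Divide by 8 repeatedly:
23401 ÷ 8 = 2925 remainder 1
2925 ÷ 8 = 365 remainder 5
365 ÷ 8 = 45 remainder 5
45 ÷ 8 = 5 remainder 5
5 ÷ 8 = 0 remainder 5
Reading remainders bottom-up:
= 0o55551


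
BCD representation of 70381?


Each digit → 4-bit binary:
  7 → 0111
  0 → 0000
  3 → 0011
  8 → 1000
  1 → 0001
= 0111 0000 0011 1000 0001


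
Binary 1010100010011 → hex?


Group into 4-bit nibbles: 0001010100010011
  0001 = 1
  0101 = 5
  0001 = 1
  0011 = 3
= 0x1513


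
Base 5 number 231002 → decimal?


Positional values (base 5):
  2 × 5^0 = 2 × 1 = 2
  0 × 5^1 = 0 × 5 = 0
  0 × 5^2 = 0 × 25 = 0
  1 × 5^3 = 1 × 125 = 125
  3 × 5^4 = 3 × 625 = 1875
  2 × 5^5 = 2 × 3125 = 6250
Sum = 2 + 0 + 0 + 125 + 1875 + 6250
= 8252


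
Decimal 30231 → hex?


Divide by 16 repeatedly:
30231 ÷ 16 = 1889 remainder 7 (7)
1889 ÷ 16 = 118 remainder 1 (1)
118 ÷ 16 = 7 remainder 6 (6)
7 ÷ 16 = 0 remainder 7 (7)
Reading remainders bottom-up:
= 0x7617


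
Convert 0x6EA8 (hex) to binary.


Each hex digit → 4 binary bits:
  6 = 0110
  E = 1110
  A = 1010
  8 = 1000
Concatenate: 0110 1110 1010 1000
= 0110111010101000


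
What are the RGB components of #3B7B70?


Hex: #3B7B70
R = 3B₁₆ = 59
G = 7B₁₆ = 123
B = 70₁₆ = 112
= RGB(59, 123, 112)


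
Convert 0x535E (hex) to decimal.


Positional values:
Position 0: E × 16^0 = 14 × 1 = 14
Position 1: 5 × 16^1 = 5 × 16 = 80
Position 2: 3 × 16^2 = 3 × 256 = 768
Position 3: 5 × 16^3 = 5 × 4096 = 20480
Sum = 14 + 80 + 768 + 20480
= 21342


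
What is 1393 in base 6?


Divide by 6 repeatedly:
1393 ÷ 6 = 232 remainder 1
232 ÷ 6 = 38 remainder 4
38 ÷ 6 = 6 remainder 2
6 ÷ 6 = 1 remainder 0
1 ÷ 6 = 0 remainder 1
Reading remainders bottom-up:
= 10241


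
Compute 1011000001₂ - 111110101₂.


Align and subtract column by column (LSB to MSB, borrowing when needed):
  1011000001
- 0111110101
  ----------
  col 0: (1 - 0 borrow-in) - 1 → 1 - 1 = 0, borrow out 0
  col 1: (0 - 0 borrow-in) - 0 → 0 - 0 = 0, borrow out 0
  col 2: (0 - 0 borrow-in) - 1 → borrow from next column: (0+2) - 1 = 1, borrow out 1
  col 3: (0 - 1 borrow-in) - 0 → borrow from next column: (-1+2) - 0 = 1, borrow out 1
  col 4: (0 - 1 borrow-in) - 1 → borrow from next column: (-1+2) - 1 = 0, borrow out 1
  col 5: (0 - 1 borrow-in) - 1 → borrow from next column: (-1+2) - 1 = 0, borrow out 1
  col 6: (1 - 1 borrow-in) - 1 → borrow from next column: (0+2) - 1 = 1, borrow out 1
  col 7: (1 - 1 borrow-in) - 1 → borrow from next column: (0+2) - 1 = 1, borrow out 1
  col 8: (0 - 1 borrow-in) - 1 → borrow from next column: (-1+2) - 1 = 0, borrow out 1
  col 9: (1 - 1 borrow-in) - 0 → 0 - 0 = 0, borrow out 0
Reading bits MSB→LSB: 0011001100
Strip leading zeros: 11001100
= 11001100


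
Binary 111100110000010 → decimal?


Positional values:
Bit 1: 1 × 2^1 = 2
Bit 7: 1 × 2^7 = 128
Bit 8: 1 × 2^8 = 256
Bit 11: 1 × 2^11 = 2048
Bit 12: 1 × 2^12 = 4096
Bit 13: 1 × 2^13 = 8192
Bit 14: 1 × 2^14 = 16384
Sum = 2 + 128 + 256 + 2048 + 4096 + 8192 + 16384
= 31106


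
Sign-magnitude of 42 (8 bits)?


Sign bit: 0 (positive)
Magnitude: 42 = 0101010
= 00101010


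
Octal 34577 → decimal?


Positional values:
Position 0: 7 × 8^0 = 7
Position 1: 7 × 8^1 = 56
Position 2: 5 × 8^2 = 320
Position 3: 4 × 8^3 = 2048
Position 4: 3 × 8^4 = 12288
Sum = 7 + 56 + 320 + 2048 + 12288
= 14719


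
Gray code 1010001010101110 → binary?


Gray code: 1010001010101110
MSB stays the same: 1
Each subsequent bit = prev_binary XOR current_gray:
  B[1] = 1 XOR 0 = 1
  B[2] = 1 XOR 1 = 0
  B[3] = 0 XOR 0 = 0
  B[4] = 0 XOR 0 = 0
  B[5] = 0 XOR 0 = 0
  B[6] = 0 XOR 1 = 1
  B[7] = 1 XOR 0 = 1
  B[8] = 1 XOR 1 = 0
  B[9] = 0 XOR 0 = 0
  B[10] = 0 XOR 1 = 1
  B[11] = 1 XOR 0 = 1
  B[12] = 1 XOR 1 = 0
  B[13] = 0 XOR 1 = 1
  B[14] = 1 XOR 1 = 0
  B[15] = 0 XOR 0 = 0
= 1100001100110100 (49972 decimal)


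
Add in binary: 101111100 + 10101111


Align and add column by column (LSB to MSB, carry propagating):
  0101111100
+ 0010101111
  ----------
  col 0: 0 + 1 + 0 (carry in) = 1 → bit 1, carry out 0
  col 1: 0 + 1 + 0 (carry in) = 1 → bit 1, carry out 0
  col 2: 1 + 1 + 0 (carry in) = 2 → bit 0, carry out 1
  col 3: 1 + 1 + 1 (carry in) = 3 → bit 1, carry out 1
  col 4: 1 + 0 + 1 (carry in) = 2 → bit 0, carry out 1
  col 5: 1 + 1 + 1 (carry in) = 3 → bit 1, carry out 1
  col 6: 1 + 0 + 1 (carry in) = 2 → bit 0, carry out 1
  col 7: 0 + 1 + 1 (carry in) = 2 → bit 0, carry out 1
  col 8: 1 + 0 + 1 (carry in) = 2 → bit 0, carry out 1
  col 9: 0 + 0 + 1 (carry in) = 1 → bit 1, carry out 0
Reading bits MSB→LSB: 1000101011
Strip leading zeros: 1000101011
= 1000101011


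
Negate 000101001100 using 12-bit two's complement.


Original: 000101001100
Step 1 - Invert all bits: 111010110011
Step 2 - Add 1: 111010110011 + 1
= 111010110100 (represents -332)


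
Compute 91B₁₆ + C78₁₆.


Align and add column by column (LSB to MSB, each column mod 16 with carry):
  091B
+ 0C78
  ----
  col 0: B(11) + 8(8) + 0 (carry in) = 19 → 3(3), carry out 1
  col 1: 1(1) + 7(7) + 1 (carry in) = 9 → 9(9), carry out 0
  col 2: 9(9) + C(12) + 0 (carry in) = 21 → 5(5), carry out 1
  col 3: 0(0) + 0(0) + 1 (carry in) = 1 → 1(1), carry out 0
Reading digits MSB→LSB: 1593
Strip leading zeros: 1593
= 0x1593


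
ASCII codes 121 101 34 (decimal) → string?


Codes (decimal): 121 101 34
Per-code ASCII lookup:
  121  (range 97-122: lowercase, 121 - 97 = 24) → 'y'
  101  (range 97-122: lowercase, 101 - 97 = 4) → 'e'
  34  (special character) → '"'
= 'ye"'


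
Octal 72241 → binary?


Each octal digit → 3 binary bits:
  7 = 111
  2 = 010
  2 = 010
  4 = 100
  1 = 001
Concatenate: 111 010 010 100 001
= 111010010100001


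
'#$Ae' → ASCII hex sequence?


String: '#$Ae'  (4 characters)
Per-character ASCII lookup:
  '#': special character: '#' = 35 → 0x23
  '$': special character: '$' = 36 → 0x24
  'A': uppercase starts at 65: 'A' = 65 + 0 = 65 → 0x41
  'e': lowercase starts at 97: 'e' = 97 + 4 = 101 → 0x65
= 0x23 0x24 0x41 0x65


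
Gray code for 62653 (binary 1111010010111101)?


Binary: 1111010010111101
Gray code: G = B XOR (B >> 1)
B >> 1 = 0111101001011110
1111010010111101 XOR 0111101001011110:
  1 XOR 0 = 1
  1 XOR 1 = 0
  1 XOR 1 = 0
  1 XOR 1 = 0
  0 XOR 1 = 1
  1 XOR 0 = 1
  0 XOR 1 = 1
  0 XOR 0 = 0
  1 XOR 0 = 1
  0 XOR 1 = 1
  1 XOR 0 = 1
  1 XOR 1 = 0
  1 XOR 1 = 0
  1 XOR 1 = 0
  0 XOR 1 = 1
  1 XOR 0 = 1
= 1000111011100011


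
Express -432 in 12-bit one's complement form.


Original: 000110110000
Invert all bits:
  bit 0: 0 → 1
  bit 1: 0 → 1
  bit 2: 0 → 1
  bit 3: 1 → 0
  bit 4: 1 → 0
  bit 5: 0 → 1
  bit 6: 1 → 0
  bit 7: 1 → 0
  bit 8: 0 → 1
  bit 9: 0 → 1
  bit 10: 0 → 1
  bit 11: 0 → 1
= 111001001111


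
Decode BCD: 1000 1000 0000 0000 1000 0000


Each 4-bit group → digit:
  1000 → 8
  1000 → 8
  0000 → 0
  0000 → 0
  1000 → 8
  0000 → 0
= 880080


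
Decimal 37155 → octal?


Divide by 8 repeatedly:
37155 ÷ 8 = 4644 remainder 3
4644 ÷ 8 = 580 remainder 4
580 ÷ 8 = 72 remainder 4
72 ÷ 8 = 9 remainder 0
9 ÷ 8 = 1 remainder 1
1 ÷ 8 = 0 remainder 1
Reading remainders bottom-up:
= 0o110443


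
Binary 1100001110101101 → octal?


Group into 3-bit groups: 001100001110101101
  001 = 1
  100 = 4
  001 = 1
  110 = 6
  101 = 5
  101 = 5
= 0o141655


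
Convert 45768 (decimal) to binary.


Divide by 2 repeatedly:
45768 ÷ 2 = 22884 remainder 0
22884 ÷ 2 = 11442 remainder 0
11442 ÷ 2 = 5721 remainder 0
5721 ÷ 2 = 2860 remainder 1
2860 ÷ 2 = 1430 remainder 0
1430 ÷ 2 = 715 remainder 0
715 ÷ 2 = 357 remainder 1
357 ÷ 2 = 178 remainder 1
178 ÷ 2 = 89 remainder 0
89 ÷ 2 = 44 remainder 1
44 ÷ 2 = 22 remainder 0
22 ÷ 2 = 11 remainder 0
11 ÷ 2 = 5 remainder 1
5 ÷ 2 = 2 remainder 1
2 ÷ 2 = 1 remainder 0
1 ÷ 2 = 0 remainder 1
Reading remainders bottom-up:
= 1011001011001000


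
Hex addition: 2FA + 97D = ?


Align and add column by column (LSB to MSB, each column mod 16 with carry):
  02FA
+ 097D
  ----
  col 0: A(10) + D(13) + 0 (carry in) = 23 → 7(7), carry out 1
  col 1: F(15) + 7(7) + 1 (carry in) = 23 → 7(7), carry out 1
  col 2: 2(2) + 9(9) + 1 (carry in) = 12 → C(12), carry out 0
  col 3: 0(0) + 0(0) + 0 (carry in) = 0 → 0(0), carry out 0
Reading digits MSB→LSB: 0C77
Strip leading zeros: C77
= 0xC77


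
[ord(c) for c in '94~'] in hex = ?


String: '94~'  (3 characters)
Per-character ASCII lookup:
  '9': digits start at 48: '9' = 48 + 9 = 57 → 0x39
  '4': digits start at 48: '4' = 48 + 4 = 52 → 0x34
  '~': special character: '~' = 126 → 0x7E
= 0x39 0x34 0x7E


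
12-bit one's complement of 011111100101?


Original: 011111100101
Invert all bits:
  bit 0: 0 → 1
  bit 1: 1 → 0
  bit 2: 1 → 0
  bit 3: 1 → 0
  bit 4: 1 → 0
  bit 5: 1 → 0
  bit 6: 1 → 0
  bit 7: 0 → 1
  bit 8: 0 → 1
  bit 9: 1 → 0
  bit 10: 0 → 1
  bit 11: 1 → 0
= 100000011010


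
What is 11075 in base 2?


Divide by 2 repeatedly:
11075 ÷ 2 = 5537 remainder 1
5537 ÷ 2 = 2768 remainder 1
2768 ÷ 2 = 1384 remainder 0
1384 ÷ 2 = 692 remainder 0
692 ÷ 2 = 346 remainder 0
346 ÷ 2 = 173 remainder 0
173 ÷ 2 = 86 remainder 1
86 ÷ 2 = 43 remainder 0
43 ÷ 2 = 21 remainder 1
21 ÷ 2 = 10 remainder 1
10 ÷ 2 = 5 remainder 0
5 ÷ 2 = 2 remainder 1
2 ÷ 2 = 1 remainder 0
1 ÷ 2 = 0 remainder 1
Reading remainders bottom-up:
= 10101101000011


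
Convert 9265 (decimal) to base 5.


Divide by 5 repeatedly:
9265 ÷ 5 = 1853 remainder 0
1853 ÷ 5 = 370 remainder 3
370 ÷ 5 = 74 remainder 0
74 ÷ 5 = 14 remainder 4
14 ÷ 5 = 2 remainder 4
2 ÷ 5 = 0 remainder 2
Reading remainders bottom-up:
= 244030


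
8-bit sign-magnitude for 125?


Sign bit: 0 (positive)
Magnitude: 125 = 1111101
= 01111101


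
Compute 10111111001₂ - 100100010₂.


Align and subtract column by column (LSB to MSB, borrowing when needed):
  10111111001
- 00100100010
  -----------
  col 0: (1 - 0 borrow-in) - 0 → 1 - 0 = 1, borrow out 0
  col 1: (0 - 0 borrow-in) - 1 → borrow from next column: (0+2) - 1 = 1, borrow out 1
  col 2: (0 - 1 borrow-in) - 0 → borrow from next column: (-1+2) - 0 = 1, borrow out 1
  col 3: (1 - 1 borrow-in) - 0 → 0 - 0 = 0, borrow out 0
  col 4: (1 - 0 borrow-in) - 0 → 1 - 0 = 1, borrow out 0
  col 5: (1 - 0 borrow-in) - 1 → 1 - 1 = 0, borrow out 0
  col 6: (1 - 0 borrow-in) - 0 → 1 - 0 = 1, borrow out 0
  col 7: (1 - 0 borrow-in) - 0 → 1 - 0 = 1, borrow out 0
  col 8: (1 - 0 borrow-in) - 1 → 1 - 1 = 0, borrow out 0
  col 9: (0 - 0 borrow-in) - 0 → 0 - 0 = 0, borrow out 0
  col 10: (1 - 0 borrow-in) - 0 → 1 - 0 = 1, borrow out 0
Reading bits MSB→LSB: 10011010111
Strip leading zeros: 10011010111
= 10011010111


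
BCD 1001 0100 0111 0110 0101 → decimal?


Each 4-bit group → digit:
  1001 → 9
  0100 → 4
  0111 → 7
  0110 → 6
  0101 → 5
= 94765


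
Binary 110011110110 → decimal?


Positional values:
Bit 1: 1 × 2^1 = 2
Bit 2: 1 × 2^2 = 4
Bit 4: 1 × 2^4 = 16
Bit 5: 1 × 2^5 = 32
Bit 6: 1 × 2^6 = 64
Bit 7: 1 × 2^7 = 128
Bit 10: 1 × 2^10 = 1024
Bit 11: 1 × 2^11 = 2048
Sum = 2 + 4 + 16 + 32 + 64 + 128 + 1024 + 2048
= 3318


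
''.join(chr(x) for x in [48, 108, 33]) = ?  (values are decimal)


Codes (decimal): 48 108 33
Per-code ASCII lookup:
  48  (range 48-57: digits, 48 - 48 = 0) → '0'
  108  (range 97-122: lowercase, 108 - 97 = 11) → 'l'
  33  (special character) → '!'
= '0l!'


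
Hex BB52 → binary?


Each hex digit → 4 binary bits:
  B = 1011
  B = 1011
  5 = 0101
  2 = 0010
Concatenate: 1011 1011 0101 0010
= 1011101101010010


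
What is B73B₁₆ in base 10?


Positional values:
Position 0: B × 16^0 = 11 × 1 = 11
Position 1: 3 × 16^1 = 3 × 16 = 48
Position 2: 7 × 16^2 = 7 × 256 = 1792
Position 3: B × 16^3 = 11 × 4096 = 45056
Sum = 11 + 48 + 1792 + 45056
= 46907


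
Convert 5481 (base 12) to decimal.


Positional values (base 12):
  1 × 12^0 = 1 × 1 = 1
  8 × 12^1 = 8 × 12 = 96
  4 × 12^2 = 4 × 144 = 576
  5 × 12^3 = 5 × 1728 = 8640
Sum = 1 + 96 + 576 + 8640
= 9313


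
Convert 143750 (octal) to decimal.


Positional values:
Position 0: 0 × 8^0 = 0
Position 1: 5 × 8^1 = 40
Position 2: 7 × 8^2 = 448
Position 3: 3 × 8^3 = 1536
Position 4: 4 × 8^4 = 16384
Position 5: 1 × 8^5 = 32768
Sum = 0 + 40 + 448 + 1536 + 16384 + 32768
= 51176


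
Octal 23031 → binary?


Each octal digit → 3 binary bits:
  2 = 010
  3 = 011
  0 = 000
  3 = 011
  1 = 001
Concatenate: 010 011 000 011 001
= 010011000011001


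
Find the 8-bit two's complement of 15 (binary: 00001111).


Original: 00001111
Step 1 - Invert all bits: 11110000
Step 2 - Add 1: 11110000 + 1
= 11110001 (represents -15)


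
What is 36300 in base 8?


Divide by 8 repeatedly:
36300 ÷ 8 = 4537 remainder 4
4537 ÷ 8 = 567 remainder 1
567 ÷ 8 = 70 remainder 7
70 ÷ 8 = 8 remainder 6
8 ÷ 8 = 1 remainder 0
1 ÷ 8 = 0 remainder 1
Reading remainders bottom-up:
= 0o106714


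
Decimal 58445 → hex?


Divide by 16 repeatedly:
58445 ÷ 16 = 3652 remainder 13 (D)
3652 ÷ 16 = 228 remainder 4 (4)
228 ÷ 16 = 14 remainder 4 (4)
14 ÷ 16 = 0 remainder 14 (E)
Reading remainders bottom-up:
= 0xE44D


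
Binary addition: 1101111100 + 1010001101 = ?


Align and add column by column (LSB to MSB, carry propagating):
  01101111100
+ 01010001101
  -----------
  col 0: 0 + 1 + 0 (carry in) = 1 → bit 1, carry out 0
  col 1: 0 + 0 + 0 (carry in) = 0 → bit 0, carry out 0
  col 2: 1 + 1 + 0 (carry in) = 2 → bit 0, carry out 1
  col 3: 1 + 1 + 1 (carry in) = 3 → bit 1, carry out 1
  col 4: 1 + 0 + 1 (carry in) = 2 → bit 0, carry out 1
  col 5: 1 + 0 + 1 (carry in) = 2 → bit 0, carry out 1
  col 6: 1 + 0 + 1 (carry in) = 2 → bit 0, carry out 1
  col 7: 0 + 1 + 1 (carry in) = 2 → bit 0, carry out 1
  col 8: 1 + 0 + 1 (carry in) = 2 → bit 0, carry out 1
  col 9: 1 + 1 + 1 (carry in) = 3 → bit 1, carry out 1
  col 10: 0 + 0 + 1 (carry in) = 1 → bit 1, carry out 0
Reading bits MSB→LSB: 11000001001
Strip leading zeros: 11000001001
= 11000001001


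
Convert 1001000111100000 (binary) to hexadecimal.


Group into 4-bit nibbles: 1001000111100000
  1001 = 9
  0001 = 1
  1110 = E
  0000 = 0
= 0x91E0


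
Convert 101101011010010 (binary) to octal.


Group into 3-bit groups: 101101011010010
  101 = 5
  101 = 5
  011 = 3
  010 = 2
  010 = 2
= 0o55322


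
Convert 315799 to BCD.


Each digit → 4-bit binary:
  3 → 0011
  1 → 0001
  5 → 0101
  7 → 0111
  9 → 1001
  9 → 1001
= 0011 0001 0101 0111 1001 1001


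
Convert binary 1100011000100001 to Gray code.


Binary: 1100011000100001
Gray code: G = B XOR (B >> 1)
B >> 1 = 0110001100010000
1100011000100001 XOR 0110001100010000:
  1 XOR 0 = 1
  1 XOR 1 = 0
  0 XOR 1 = 1
  0 XOR 0 = 0
  0 XOR 0 = 0
  1 XOR 0 = 1
  1 XOR 1 = 0
  0 XOR 1 = 1
  0 XOR 0 = 0
  0 XOR 0 = 0
  1 XOR 0 = 1
  0 XOR 1 = 1
  0 XOR 0 = 0
  0 XOR 0 = 0
  0 XOR 0 = 0
  1 XOR 0 = 1
= 1010010100110001


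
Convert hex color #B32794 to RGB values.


Hex: #B32794
R = B3₁₆ = 179
G = 27₁₆ = 39
B = 94₁₆ = 148
= RGB(179, 39, 148)


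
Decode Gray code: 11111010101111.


Gray code: 11111010101111
MSB stays the same: 1
Each subsequent bit = prev_binary XOR current_gray:
  B[1] = 1 XOR 1 = 0
  B[2] = 0 XOR 1 = 1
  B[3] = 1 XOR 1 = 0
  B[4] = 0 XOR 1 = 1
  B[5] = 1 XOR 0 = 1
  B[6] = 1 XOR 1 = 0
  B[7] = 0 XOR 0 = 0
  B[8] = 0 XOR 1 = 1
  B[9] = 1 XOR 0 = 1
  B[10] = 1 XOR 1 = 0
  B[11] = 0 XOR 1 = 1
  B[12] = 1 XOR 1 = 0
  B[13] = 0 XOR 1 = 1
= 10101100110101 (11061 decimal)


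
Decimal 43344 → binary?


Divide by 2 repeatedly:
43344 ÷ 2 = 21672 remainder 0
21672 ÷ 2 = 10836 remainder 0
10836 ÷ 2 = 5418 remainder 0
5418 ÷ 2 = 2709 remainder 0
2709 ÷ 2 = 1354 remainder 1
1354 ÷ 2 = 677 remainder 0
677 ÷ 2 = 338 remainder 1
338 ÷ 2 = 169 remainder 0
169 ÷ 2 = 84 remainder 1
84 ÷ 2 = 42 remainder 0
42 ÷ 2 = 21 remainder 0
21 ÷ 2 = 10 remainder 1
10 ÷ 2 = 5 remainder 0
5 ÷ 2 = 2 remainder 1
2 ÷ 2 = 1 remainder 0
1 ÷ 2 = 0 remainder 1
Reading remainders bottom-up:
= 1010100101010000


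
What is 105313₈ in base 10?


Positional values:
Position 0: 3 × 8^0 = 3
Position 1: 1 × 8^1 = 8
Position 2: 3 × 8^2 = 192
Position 3: 5 × 8^3 = 2560
Position 4: 0 × 8^4 = 0
Position 5: 1 × 8^5 = 32768
Sum = 3 + 8 + 192 + 2560 + 0 + 32768
= 35531


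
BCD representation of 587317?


Each digit → 4-bit binary:
  5 → 0101
  8 → 1000
  7 → 0111
  3 → 0011
  1 → 0001
  7 → 0111
= 0101 1000 0111 0011 0001 0111


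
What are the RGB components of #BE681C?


Hex: #BE681C
R = BE₁₆ = 190
G = 68₁₆ = 104
B = 1C₁₆ = 28
= RGB(190, 104, 28)


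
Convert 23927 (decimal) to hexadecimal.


Divide by 16 repeatedly:
23927 ÷ 16 = 1495 remainder 7 (7)
1495 ÷ 16 = 93 remainder 7 (7)
93 ÷ 16 = 5 remainder 13 (D)
5 ÷ 16 = 0 remainder 5 (5)
Reading remainders bottom-up:
= 0x5D77


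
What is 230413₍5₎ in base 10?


Positional values (base 5):
  3 × 5^0 = 3 × 1 = 3
  1 × 5^1 = 1 × 5 = 5
  4 × 5^2 = 4 × 25 = 100
  0 × 5^3 = 0 × 125 = 0
  3 × 5^4 = 3 × 625 = 1875
  2 × 5^5 = 2 × 3125 = 6250
Sum = 3 + 5 + 100 + 0 + 1875 + 6250
= 8233


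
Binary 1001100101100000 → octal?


Group into 3-bit groups: 001001100101100000
  001 = 1
  001 = 1
  100 = 4
  101 = 5
  100 = 4
  000 = 0
= 0o114540


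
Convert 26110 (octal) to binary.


Each octal digit → 3 binary bits:
  2 = 010
  6 = 110
  1 = 001
  1 = 001
  0 = 000
Concatenate: 010 110 001 001 000
= 010110001001000


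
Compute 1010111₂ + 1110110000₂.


Align and add column by column (LSB to MSB, carry propagating):
  00001010111
+ 01110110000
  -----------
  col 0: 1 + 0 + 0 (carry in) = 1 → bit 1, carry out 0
  col 1: 1 + 0 + 0 (carry in) = 1 → bit 1, carry out 0
  col 2: 1 + 0 + 0 (carry in) = 1 → bit 1, carry out 0
  col 3: 0 + 0 + 0 (carry in) = 0 → bit 0, carry out 0
  col 4: 1 + 1 + 0 (carry in) = 2 → bit 0, carry out 1
  col 5: 0 + 1 + 1 (carry in) = 2 → bit 0, carry out 1
  col 6: 1 + 0 + 1 (carry in) = 2 → bit 0, carry out 1
  col 7: 0 + 1 + 1 (carry in) = 2 → bit 0, carry out 1
  col 8: 0 + 1 + 1 (carry in) = 2 → bit 0, carry out 1
  col 9: 0 + 1 + 1 (carry in) = 2 → bit 0, carry out 1
  col 10: 0 + 0 + 1 (carry in) = 1 → bit 1, carry out 0
Reading bits MSB→LSB: 10000000111
Strip leading zeros: 10000000111
= 10000000111


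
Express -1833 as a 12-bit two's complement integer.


Original: 011100101001
Step 1 - Invert all bits: 100011010110
Step 2 - Add 1: 100011010110 + 1
= 100011010111 (represents -1833)


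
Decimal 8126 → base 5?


Divide by 5 repeatedly:
8126 ÷ 5 = 1625 remainder 1
1625 ÷ 5 = 325 remainder 0
325 ÷ 5 = 65 remainder 0
65 ÷ 5 = 13 remainder 0
13 ÷ 5 = 2 remainder 3
2 ÷ 5 = 0 remainder 2
Reading remainders bottom-up:
= 230001


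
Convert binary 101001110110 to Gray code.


Binary: 101001110110
Gray code: G = B XOR (B >> 1)
B >> 1 = 010100111011
101001110110 XOR 010100111011:
  1 XOR 0 = 1
  0 XOR 1 = 1
  1 XOR 0 = 1
  0 XOR 1 = 1
  0 XOR 0 = 0
  1 XOR 0 = 1
  1 XOR 1 = 0
  1 XOR 1 = 0
  0 XOR 1 = 1
  1 XOR 0 = 1
  1 XOR 1 = 0
  0 XOR 1 = 1
= 111101001101


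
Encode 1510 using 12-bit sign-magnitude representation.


Sign bit: 0 (positive)
Magnitude: 1510 = 10111100110
= 010111100110


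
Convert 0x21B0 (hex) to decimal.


Positional values:
Position 0: 0 × 16^0 = 0 × 1 = 0
Position 1: B × 16^1 = 11 × 16 = 176
Position 2: 1 × 16^2 = 1 × 256 = 256
Position 3: 2 × 16^3 = 2 × 4096 = 8192
Sum = 0 + 176 + 256 + 8192
= 8624


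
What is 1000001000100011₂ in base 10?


Positional values:
Bit 0: 1 × 2^0 = 1
Bit 1: 1 × 2^1 = 2
Bit 5: 1 × 2^5 = 32
Bit 9: 1 × 2^9 = 512
Bit 15: 1 × 2^15 = 32768
Sum = 1 + 2 + 32 + 512 + 32768
= 33315


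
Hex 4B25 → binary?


Each hex digit → 4 binary bits:
  4 = 0100
  B = 1011
  2 = 0010
  5 = 0101
Concatenate: 0100 1011 0010 0101
= 0100101100100101


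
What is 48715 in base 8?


Divide by 8 repeatedly:
48715 ÷ 8 = 6089 remainder 3
6089 ÷ 8 = 761 remainder 1
761 ÷ 8 = 95 remainder 1
95 ÷ 8 = 11 remainder 7
11 ÷ 8 = 1 remainder 3
1 ÷ 8 = 0 remainder 1
Reading remainders bottom-up:
= 0o137113


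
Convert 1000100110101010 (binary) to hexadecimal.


Group into 4-bit nibbles: 1000100110101010
  1000 = 8
  1001 = 9
  1010 = A
  1010 = A
= 0x89AA


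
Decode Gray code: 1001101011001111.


Gray code: 1001101011001111
MSB stays the same: 1
Each subsequent bit = prev_binary XOR current_gray:
  B[1] = 1 XOR 0 = 1
  B[2] = 1 XOR 0 = 1
  B[3] = 1 XOR 1 = 0
  B[4] = 0 XOR 1 = 1
  B[5] = 1 XOR 0 = 1
  B[6] = 1 XOR 1 = 0
  B[7] = 0 XOR 0 = 0
  B[8] = 0 XOR 1 = 1
  B[9] = 1 XOR 1 = 0
  B[10] = 0 XOR 0 = 0
  B[11] = 0 XOR 0 = 0
  B[12] = 0 XOR 1 = 1
  B[13] = 1 XOR 1 = 0
  B[14] = 0 XOR 1 = 1
  B[15] = 1 XOR 1 = 0
= 1110110010001010 (60554 decimal)


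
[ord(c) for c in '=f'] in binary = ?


String: '=f'  (2 characters)
Per-character ASCII lookup:
  '=': special character: '=' = 61 → 111101
  'f': lowercase starts at 97: 'f' = 97 + 5 = 102 → 1100110
= 111101 1100110


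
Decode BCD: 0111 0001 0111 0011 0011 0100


Each 4-bit group → digit:
  0111 → 7
  0001 → 1
  0111 → 7
  0011 → 3
  0011 → 3
  0100 → 4
= 717334


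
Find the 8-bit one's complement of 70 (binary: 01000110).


Original: 01000110
Invert all bits:
  bit 0: 0 → 1
  bit 1: 1 → 0
  bit 2: 0 → 1
  bit 3: 0 → 1
  bit 4: 0 → 1
  bit 5: 1 → 0
  bit 6: 1 → 0
  bit 7: 0 → 1
= 10111001


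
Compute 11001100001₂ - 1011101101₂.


Align and subtract column by column (LSB to MSB, borrowing when needed):
  11001100001
- 01011101101
  -----------
  col 0: (1 - 0 borrow-in) - 1 → 1 - 1 = 0, borrow out 0
  col 1: (0 - 0 borrow-in) - 0 → 0 - 0 = 0, borrow out 0
  col 2: (0 - 0 borrow-in) - 1 → borrow from next column: (0+2) - 1 = 1, borrow out 1
  col 3: (0 - 1 borrow-in) - 1 → borrow from next column: (-1+2) - 1 = 0, borrow out 1
  col 4: (0 - 1 borrow-in) - 0 → borrow from next column: (-1+2) - 0 = 1, borrow out 1
  col 5: (1 - 1 borrow-in) - 1 → borrow from next column: (0+2) - 1 = 1, borrow out 1
  col 6: (1 - 1 borrow-in) - 1 → borrow from next column: (0+2) - 1 = 1, borrow out 1
  col 7: (0 - 1 borrow-in) - 1 → borrow from next column: (-1+2) - 1 = 0, borrow out 1
  col 8: (0 - 1 borrow-in) - 0 → borrow from next column: (-1+2) - 0 = 1, borrow out 1
  col 9: (1 - 1 borrow-in) - 1 → borrow from next column: (0+2) - 1 = 1, borrow out 1
  col 10: (1 - 1 borrow-in) - 0 → 0 - 0 = 0, borrow out 0
Reading bits MSB→LSB: 01101110100
Strip leading zeros: 1101110100
= 1101110100


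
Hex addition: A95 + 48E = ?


Align and add column by column (LSB to MSB, each column mod 16 with carry):
  0A95
+ 048E
  ----
  col 0: 5(5) + E(14) + 0 (carry in) = 19 → 3(3), carry out 1
  col 1: 9(9) + 8(8) + 1 (carry in) = 18 → 2(2), carry out 1
  col 2: A(10) + 4(4) + 1 (carry in) = 15 → F(15), carry out 0
  col 3: 0(0) + 0(0) + 0 (carry in) = 0 → 0(0), carry out 0
Reading digits MSB→LSB: 0F23
Strip leading zeros: F23
= 0xF23


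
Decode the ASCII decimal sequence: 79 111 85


Codes (decimal): 79 111 85
Per-code ASCII lookup:
  79  (range 65-90: uppercase, 79 - 65 = 14) → 'O'
  111  (range 97-122: lowercase, 111 - 97 = 14) → 'o'
  85  (range 65-90: uppercase, 85 - 65 = 20) → 'U'
= 'OoU'


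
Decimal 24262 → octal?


Divide by 8 repeatedly:
24262 ÷ 8 = 3032 remainder 6
3032 ÷ 8 = 379 remainder 0
379 ÷ 8 = 47 remainder 3
47 ÷ 8 = 5 remainder 7
5 ÷ 8 = 0 remainder 5
Reading remainders bottom-up:
= 0o57306


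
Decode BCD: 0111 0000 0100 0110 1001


Each 4-bit group → digit:
  0111 → 7
  0000 → 0
  0100 → 4
  0110 → 6
  1001 → 9
= 70469


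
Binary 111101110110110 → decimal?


Positional values:
Bit 1: 1 × 2^1 = 2
Bit 2: 1 × 2^2 = 4
Bit 4: 1 × 2^4 = 16
Bit 5: 1 × 2^5 = 32
Bit 7: 1 × 2^7 = 128
Bit 8: 1 × 2^8 = 256
Bit 9: 1 × 2^9 = 512
Bit 11: 1 × 2^11 = 2048
Bit 12: 1 × 2^12 = 4096
Bit 13: 1 × 2^13 = 8192
Bit 14: 1 × 2^14 = 16384
Sum = 2 + 4 + 16 + 32 + 128 + 256 + 512 + 2048 + 4096 + 8192 + 16384
= 31670


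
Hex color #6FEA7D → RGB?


Hex: #6FEA7D
R = 6F₁₆ = 111
G = EA₁₆ = 234
B = 7D₁₆ = 125
= RGB(111, 234, 125)


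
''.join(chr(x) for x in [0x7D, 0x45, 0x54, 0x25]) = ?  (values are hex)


Codes (hex): 0x7D 0x45 0x54 0x25
Per-code ASCII lookup:
  0x7D = 125  (special character) → '}'
  0x45 = 69  (range 65-90: uppercase, 69 - 65 = 4) → 'E'
  0x54 = 84  (range 65-90: uppercase, 84 - 65 = 19) → 'T'
  0x25 = 37  (special character) → '%'
= '}ET%'


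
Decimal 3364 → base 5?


Divide by 5 repeatedly:
3364 ÷ 5 = 672 remainder 4
672 ÷ 5 = 134 remainder 2
134 ÷ 5 = 26 remainder 4
26 ÷ 5 = 5 remainder 1
5 ÷ 5 = 1 remainder 0
1 ÷ 5 = 0 remainder 1
Reading remainders bottom-up:
= 101424


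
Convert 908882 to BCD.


Each digit → 4-bit binary:
  9 → 1001
  0 → 0000
  8 → 1000
  8 → 1000
  8 → 1000
  2 → 0010
= 1001 0000 1000 1000 1000 0010


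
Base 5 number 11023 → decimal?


Positional values (base 5):
  3 × 5^0 = 3 × 1 = 3
  2 × 5^1 = 2 × 5 = 10
  0 × 5^2 = 0 × 25 = 0
  1 × 5^3 = 1 × 125 = 125
  1 × 5^4 = 1 × 625 = 625
Sum = 3 + 10 + 0 + 125 + 625
= 763


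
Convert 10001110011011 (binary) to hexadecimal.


Group into 4-bit nibbles: 0010001110011011
  0010 = 2
  0011 = 3
  1001 = 9
  1011 = B
= 0x239B


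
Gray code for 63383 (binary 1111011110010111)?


Binary: 1111011110010111
Gray code: G = B XOR (B >> 1)
B >> 1 = 0111101111001011
1111011110010111 XOR 0111101111001011:
  1 XOR 0 = 1
  1 XOR 1 = 0
  1 XOR 1 = 0
  1 XOR 1 = 0
  0 XOR 1 = 1
  1 XOR 0 = 1
  1 XOR 1 = 0
  1 XOR 1 = 0
  1 XOR 1 = 0
  0 XOR 1 = 1
  0 XOR 0 = 0
  1 XOR 0 = 1
  0 XOR 1 = 1
  1 XOR 0 = 1
  1 XOR 1 = 0
  1 XOR 1 = 0
= 1000110001011100


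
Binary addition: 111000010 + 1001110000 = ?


Align and add column by column (LSB to MSB, carry propagating):
  00111000010
+ 01001110000
  -----------
  col 0: 0 + 0 + 0 (carry in) = 0 → bit 0, carry out 0
  col 1: 1 + 0 + 0 (carry in) = 1 → bit 1, carry out 0
  col 2: 0 + 0 + 0 (carry in) = 0 → bit 0, carry out 0
  col 3: 0 + 0 + 0 (carry in) = 0 → bit 0, carry out 0
  col 4: 0 + 1 + 0 (carry in) = 1 → bit 1, carry out 0
  col 5: 0 + 1 + 0 (carry in) = 1 → bit 1, carry out 0
  col 6: 1 + 1 + 0 (carry in) = 2 → bit 0, carry out 1
  col 7: 1 + 0 + 1 (carry in) = 2 → bit 0, carry out 1
  col 8: 1 + 0 + 1 (carry in) = 2 → bit 0, carry out 1
  col 9: 0 + 1 + 1 (carry in) = 2 → bit 0, carry out 1
  col 10: 0 + 0 + 1 (carry in) = 1 → bit 1, carry out 0
Reading bits MSB→LSB: 10000110010
Strip leading zeros: 10000110010
= 10000110010


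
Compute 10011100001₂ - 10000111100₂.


Align and subtract column by column (LSB to MSB, borrowing when needed):
  10011100001
- 10000111100
  -----------
  col 0: (1 - 0 borrow-in) - 0 → 1 - 0 = 1, borrow out 0
  col 1: (0 - 0 borrow-in) - 0 → 0 - 0 = 0, borrow out 0
  col 2: (0 - 0 borrow-in) - 1 → borrow from next column: (0+2) - 1 = 1, borrow out 1
  col 3: (0 - 1 borrow-in) - 1 → borrow from next column: (-1+2) - 1 = 0, borrow out 1
  col 4: (0 - 1 borrow-in) - 1 → borrow from next column: (-1+2) - 1 = 0, borrow out 1
  col 5: (1 - 1 borrow-in) - 1 → borrow from next column: (0+2) - 1 = 1, borrow out 1
  col 6: (1 - 1 borrow-in) - 0 → 0 - 0 = 0, borrow out 0
  col 7: (1 - 0 borrow-in) - 0 → 1 - 0 = 1, borrow out 0
  col 8: (0 - 0 borrow-in) - 0 → 0 - 0 = 0, borrow out 0
  col 9: (0 - 0 borrow-in) - 0 → 0 - 0 = 0, borrow out 0
  col 10: (1 - 0 borrow-in) - 1 → 1 - 1 = 0, borrow out 0
Reading bits MSB→LSB: 00010100101
Strip leading zeros: 10100101
= 10100101


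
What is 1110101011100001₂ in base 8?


Group into 3-bit groups: 001110101011100001
  001 = 1
  110 = 6
  101 = 5
  011 = 3
  100 = 4
  001 = 1
= 0o165341


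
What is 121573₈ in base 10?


Positional values:
Position 0: 3 × 8^0 = 3
Position 1: 7 × 8^1 = 56
Position 2: 5 × 8^2 = 320
Position 3: 1 × 8^3 = 512
Position 4: 2 × 8^4 = 8192
Position 5: 1 × 8^5 = 32768
Sum = 3 + 56 + 320 + 512 + 8192 + 32768
= 41851


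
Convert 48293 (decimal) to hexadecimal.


Divide by 16 repeatedly:
48293 ÷ 16 = 3018 remainder 5 (5)
3018 ÷ 16 = 188 remainder 10 (A)
188 ÷ 16 = 11 remainder 12 (C)
11 ÷ 16 = 0 remainder 11 (B)
Reading remainders bottom-up:
= 0xBCA5


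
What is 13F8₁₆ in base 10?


Positional values:
Position 0: 8 × 16^0 = 8 × 1 = 8
Position 1: F × 16^1 = 15 × 16 = 240
Position 2: 3 × 16^2 = 3 × 256 = 768
Position 3: 1 × 16^3 = 1 × 4096 = 4096
Sum = 8 + 240 + 768 + 4096
= 5112


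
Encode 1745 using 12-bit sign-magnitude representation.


Sign bit: 0 (positive)
Magnitude: 1745 = 11011010001
= 011011010001


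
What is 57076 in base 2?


Divide by 2 repeatedly:
57076 ÷ 2 = 28538 remainder 0
28538 ÷ 2 = 14269 remainder 0
14269 ÷ 2 = 7134 remainder 1
7134 ÷ 2 = 3567 remainder 0
3567 ÷ 2 = 1783 remainder 1
1783 ÷ 2 = 891 remainder 1
891 ÷ 2 = 445 remainder 1
445 ÷ 2 = 222 remainder 1
222 ÷ 2 = 111 remainder 0
111 ÷ 2 = 55 remainder 1
55 ÷ 2 = 27 remainder 1
27 ÷ 2 = 13 remainder 1
13 ÷ 2 = 6 remainder 1
6 ÷ 2 = 3 remainder 0
3 ÷ 2 = 1 remainder 1
1 ÷ 2 = 0 remainder 1
Reading remainders bottom-up:
= 1101111011110100
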